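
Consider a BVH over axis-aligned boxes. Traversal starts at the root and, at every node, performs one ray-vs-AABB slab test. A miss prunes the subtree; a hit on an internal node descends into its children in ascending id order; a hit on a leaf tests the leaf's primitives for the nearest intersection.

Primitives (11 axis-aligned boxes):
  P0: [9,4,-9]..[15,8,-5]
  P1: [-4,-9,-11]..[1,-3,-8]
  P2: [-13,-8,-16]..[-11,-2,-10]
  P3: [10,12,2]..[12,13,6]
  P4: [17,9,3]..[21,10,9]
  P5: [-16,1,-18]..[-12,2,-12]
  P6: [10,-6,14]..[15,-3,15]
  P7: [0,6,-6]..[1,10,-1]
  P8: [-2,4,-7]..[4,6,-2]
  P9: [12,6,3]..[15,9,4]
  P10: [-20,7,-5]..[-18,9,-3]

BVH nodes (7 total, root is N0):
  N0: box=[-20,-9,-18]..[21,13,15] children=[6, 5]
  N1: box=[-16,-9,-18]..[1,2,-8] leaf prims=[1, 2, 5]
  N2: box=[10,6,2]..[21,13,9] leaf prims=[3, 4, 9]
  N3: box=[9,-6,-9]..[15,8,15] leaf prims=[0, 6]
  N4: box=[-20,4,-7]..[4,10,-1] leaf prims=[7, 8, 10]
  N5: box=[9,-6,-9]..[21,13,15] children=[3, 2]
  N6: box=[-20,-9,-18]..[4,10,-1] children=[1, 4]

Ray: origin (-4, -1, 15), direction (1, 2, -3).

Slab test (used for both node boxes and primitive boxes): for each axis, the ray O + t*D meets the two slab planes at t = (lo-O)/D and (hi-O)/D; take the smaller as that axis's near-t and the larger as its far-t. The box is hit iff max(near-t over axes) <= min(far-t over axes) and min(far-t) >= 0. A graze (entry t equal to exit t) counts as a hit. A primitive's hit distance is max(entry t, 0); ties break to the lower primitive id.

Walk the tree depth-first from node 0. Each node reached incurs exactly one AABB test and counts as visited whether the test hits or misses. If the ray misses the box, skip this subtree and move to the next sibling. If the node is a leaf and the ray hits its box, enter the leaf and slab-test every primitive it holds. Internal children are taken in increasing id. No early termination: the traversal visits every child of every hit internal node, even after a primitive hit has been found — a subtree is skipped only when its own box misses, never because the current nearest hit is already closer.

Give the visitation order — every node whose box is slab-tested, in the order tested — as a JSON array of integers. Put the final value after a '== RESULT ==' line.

Traverse from the root:
N0 x:[-16,25] y:[-4,7] z:[0,11] -> hit [0,7], descend [5, 6]
  N5 x:[13,25] y:[-5/2,7] z:[0,8] -> miss, prune
  N6 x:[-16,8] y:[-4,11/2] z:[16/3,11] -> hit [16/3,11/2], descend [1, 4]
    N1 x:[-12,5] y:[-4,3/2] z:[23/3,11] -> miss, prune
    N4 x:[-16,8] y:[5/2,11/2] z:[16/3,22/3] -> hit [16/3,11/2] leaf, test {P7(miss), P8(miss), P10(miss)}

5 AABB tests over nodes [0, 5, 6, 1, 4]; 1 leaf entered; closest miss.

== RESULT ==
[0, 5, 6, 1, 4]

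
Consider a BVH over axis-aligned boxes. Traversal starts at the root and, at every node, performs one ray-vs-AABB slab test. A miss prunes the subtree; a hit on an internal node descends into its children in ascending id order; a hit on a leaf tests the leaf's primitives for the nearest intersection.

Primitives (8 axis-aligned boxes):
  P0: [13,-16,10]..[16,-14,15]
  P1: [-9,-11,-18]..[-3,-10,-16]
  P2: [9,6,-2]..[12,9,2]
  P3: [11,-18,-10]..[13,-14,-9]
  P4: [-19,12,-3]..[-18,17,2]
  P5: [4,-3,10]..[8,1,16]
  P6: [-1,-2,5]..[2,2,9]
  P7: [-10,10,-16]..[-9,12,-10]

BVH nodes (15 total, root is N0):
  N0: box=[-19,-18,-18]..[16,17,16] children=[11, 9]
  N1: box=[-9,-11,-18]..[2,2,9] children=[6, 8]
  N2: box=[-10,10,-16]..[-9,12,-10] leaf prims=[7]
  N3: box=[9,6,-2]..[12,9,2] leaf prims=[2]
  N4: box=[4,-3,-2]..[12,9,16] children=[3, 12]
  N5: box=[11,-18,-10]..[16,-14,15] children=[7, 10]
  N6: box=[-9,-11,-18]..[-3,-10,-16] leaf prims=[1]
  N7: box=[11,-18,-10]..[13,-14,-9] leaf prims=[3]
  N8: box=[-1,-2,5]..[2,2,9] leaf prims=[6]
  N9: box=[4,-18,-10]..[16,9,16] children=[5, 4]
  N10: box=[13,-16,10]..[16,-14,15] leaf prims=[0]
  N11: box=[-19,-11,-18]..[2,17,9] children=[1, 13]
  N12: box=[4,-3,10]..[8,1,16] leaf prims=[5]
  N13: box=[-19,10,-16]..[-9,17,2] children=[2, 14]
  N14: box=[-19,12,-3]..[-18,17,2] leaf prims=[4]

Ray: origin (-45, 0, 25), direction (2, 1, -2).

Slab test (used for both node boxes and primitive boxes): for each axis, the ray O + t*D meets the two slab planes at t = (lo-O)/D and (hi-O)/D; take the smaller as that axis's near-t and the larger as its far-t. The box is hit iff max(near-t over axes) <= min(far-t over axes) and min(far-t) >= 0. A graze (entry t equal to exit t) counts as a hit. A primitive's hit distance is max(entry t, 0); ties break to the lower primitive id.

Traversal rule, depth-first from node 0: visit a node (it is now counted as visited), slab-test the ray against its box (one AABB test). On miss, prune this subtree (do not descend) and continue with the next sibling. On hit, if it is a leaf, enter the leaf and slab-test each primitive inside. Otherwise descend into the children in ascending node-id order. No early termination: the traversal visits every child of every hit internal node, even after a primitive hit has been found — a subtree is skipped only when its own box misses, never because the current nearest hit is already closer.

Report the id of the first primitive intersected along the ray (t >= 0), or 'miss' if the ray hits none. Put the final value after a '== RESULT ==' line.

Walk:
N0 x:[13,61/2] y:[-18,17] z:[9/2,43/2] -> hit [13,17], descend [9, 11]
  N9 x:[49/2,61/2] y:[-18,9] z:[9/2,35/2] -> miss, prune
  N11 x:[13,47/2] y:[-11,17] z:[8,43/2] -> hit [13,17], descend [1, 13]
    N1 x:[18,47/2] y:[-11,2] z:[8,43/2] -> miss, prune
    N13 x:[13,18] y:[10,17] z:[23/2,41/2] -> hit [13,17], descend [2, 14]
      N2 x:[35/2,18] y:[10,12] z:[35/2,41/2] -> miss, prune
      N14 x:[13,27/2] y:[12,17] z:[23/2,14] -> hit [13,27/2] leaf, test {P4@t=13}

7 AABB tests over nodes [0, 9, 11, 1, 13, 2, 14]; 1 leaf entered; closest P4.

== RESULT ==
4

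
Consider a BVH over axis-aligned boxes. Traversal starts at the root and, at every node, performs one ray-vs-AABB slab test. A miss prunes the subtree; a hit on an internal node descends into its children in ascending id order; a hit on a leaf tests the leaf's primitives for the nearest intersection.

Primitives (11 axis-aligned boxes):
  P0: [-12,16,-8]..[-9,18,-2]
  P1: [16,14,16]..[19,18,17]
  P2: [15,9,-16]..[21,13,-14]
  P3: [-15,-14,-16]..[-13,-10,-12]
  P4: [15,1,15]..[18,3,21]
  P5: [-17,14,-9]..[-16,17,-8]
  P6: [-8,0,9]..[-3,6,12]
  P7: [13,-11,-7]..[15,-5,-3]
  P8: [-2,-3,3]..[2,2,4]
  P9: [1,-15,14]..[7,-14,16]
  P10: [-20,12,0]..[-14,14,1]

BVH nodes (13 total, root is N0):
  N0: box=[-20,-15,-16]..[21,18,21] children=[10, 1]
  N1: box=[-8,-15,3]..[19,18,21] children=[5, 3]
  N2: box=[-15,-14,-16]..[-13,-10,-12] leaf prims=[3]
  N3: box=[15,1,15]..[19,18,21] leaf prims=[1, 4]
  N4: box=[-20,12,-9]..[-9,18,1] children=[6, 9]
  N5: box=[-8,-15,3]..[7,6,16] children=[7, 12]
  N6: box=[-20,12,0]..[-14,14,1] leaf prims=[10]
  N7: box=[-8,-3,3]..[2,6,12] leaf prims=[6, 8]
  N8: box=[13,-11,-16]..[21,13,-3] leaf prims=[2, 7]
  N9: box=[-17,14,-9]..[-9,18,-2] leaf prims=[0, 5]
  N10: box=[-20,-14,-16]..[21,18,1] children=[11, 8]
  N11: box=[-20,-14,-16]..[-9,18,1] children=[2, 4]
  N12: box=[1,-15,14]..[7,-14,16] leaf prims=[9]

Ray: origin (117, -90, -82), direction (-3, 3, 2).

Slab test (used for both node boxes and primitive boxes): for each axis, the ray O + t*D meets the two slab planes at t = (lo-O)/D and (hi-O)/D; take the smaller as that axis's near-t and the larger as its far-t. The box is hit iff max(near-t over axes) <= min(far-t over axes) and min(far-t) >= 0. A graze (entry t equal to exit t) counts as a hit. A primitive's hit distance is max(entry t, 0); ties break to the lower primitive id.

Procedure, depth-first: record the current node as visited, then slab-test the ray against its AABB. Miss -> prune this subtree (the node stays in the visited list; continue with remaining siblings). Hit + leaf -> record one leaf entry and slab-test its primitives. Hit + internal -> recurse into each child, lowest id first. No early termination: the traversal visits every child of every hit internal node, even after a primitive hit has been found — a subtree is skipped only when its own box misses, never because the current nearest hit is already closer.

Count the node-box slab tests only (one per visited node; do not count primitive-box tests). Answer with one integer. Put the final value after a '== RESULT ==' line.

Walk:
N0 x:[32,137/3] y:[25,36] z:[33,103/2] -> hit [33,36], descend [1, 10]
  N1 x:[98/3,125/3] y:[25,36] z:[85/2,103/2] -> miss, prune
  N10 x:[32,137/3] y:[76/3,36] z:[33,83/2] -> hit [33,36], descend [8, 11]
    N8 x:[32,104/3] y:[79/3,103/3] z:[33,79/2] -> hit [33,103/3] leaf, test {P2@t=33, P7(miss)}
    N11 x:[42,137/3] y:[76/3,36] z:[33,83/2] -> miss, prune

order=[0, 1, 10, 8, 11]  |boxes|=5  |leaves|=1  hit=P2

== RESULT ==
5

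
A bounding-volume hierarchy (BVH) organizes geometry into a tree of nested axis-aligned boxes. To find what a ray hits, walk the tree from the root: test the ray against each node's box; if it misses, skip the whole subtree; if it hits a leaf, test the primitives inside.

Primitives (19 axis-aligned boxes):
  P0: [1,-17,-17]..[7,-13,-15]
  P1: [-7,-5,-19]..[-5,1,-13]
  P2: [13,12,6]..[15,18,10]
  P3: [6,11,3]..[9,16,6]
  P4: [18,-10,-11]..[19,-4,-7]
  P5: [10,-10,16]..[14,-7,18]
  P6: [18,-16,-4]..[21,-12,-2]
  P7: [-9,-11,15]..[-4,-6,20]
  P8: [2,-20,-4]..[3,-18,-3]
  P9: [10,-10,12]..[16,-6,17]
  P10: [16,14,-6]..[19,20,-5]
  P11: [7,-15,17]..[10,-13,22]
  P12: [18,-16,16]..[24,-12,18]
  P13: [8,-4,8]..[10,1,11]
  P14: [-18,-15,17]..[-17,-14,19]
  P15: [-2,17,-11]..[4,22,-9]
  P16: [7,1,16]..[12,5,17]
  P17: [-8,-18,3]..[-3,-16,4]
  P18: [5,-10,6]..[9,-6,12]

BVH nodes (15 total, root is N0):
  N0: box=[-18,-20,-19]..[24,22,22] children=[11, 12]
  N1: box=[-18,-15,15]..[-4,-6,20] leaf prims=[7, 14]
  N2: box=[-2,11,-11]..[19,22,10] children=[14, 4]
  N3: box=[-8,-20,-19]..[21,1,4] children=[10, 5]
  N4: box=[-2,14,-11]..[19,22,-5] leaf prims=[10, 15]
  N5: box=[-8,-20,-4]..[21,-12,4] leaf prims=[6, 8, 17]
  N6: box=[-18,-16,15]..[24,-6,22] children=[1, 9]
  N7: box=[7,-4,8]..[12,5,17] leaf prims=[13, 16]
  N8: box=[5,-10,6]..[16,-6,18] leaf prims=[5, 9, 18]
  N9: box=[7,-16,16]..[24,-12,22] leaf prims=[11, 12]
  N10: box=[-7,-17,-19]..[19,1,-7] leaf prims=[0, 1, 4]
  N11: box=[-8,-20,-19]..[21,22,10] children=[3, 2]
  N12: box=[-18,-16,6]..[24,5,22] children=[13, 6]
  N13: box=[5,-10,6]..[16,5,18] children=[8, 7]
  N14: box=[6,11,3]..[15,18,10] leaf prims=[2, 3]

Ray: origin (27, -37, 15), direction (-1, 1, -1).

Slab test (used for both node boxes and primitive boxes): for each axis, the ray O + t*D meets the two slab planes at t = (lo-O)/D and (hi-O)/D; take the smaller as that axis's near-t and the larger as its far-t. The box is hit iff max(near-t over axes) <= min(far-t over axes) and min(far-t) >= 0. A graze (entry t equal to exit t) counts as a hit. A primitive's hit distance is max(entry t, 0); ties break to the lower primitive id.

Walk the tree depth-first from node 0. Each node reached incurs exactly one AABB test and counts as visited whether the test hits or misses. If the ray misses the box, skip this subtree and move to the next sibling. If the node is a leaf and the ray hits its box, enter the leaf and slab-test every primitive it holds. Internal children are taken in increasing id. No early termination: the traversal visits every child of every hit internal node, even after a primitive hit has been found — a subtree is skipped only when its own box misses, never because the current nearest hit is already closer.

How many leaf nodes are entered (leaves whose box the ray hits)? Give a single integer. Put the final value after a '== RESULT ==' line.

Trace the traversal:
N0 x:[3,45] y:[17,59] z:[-7,34] -> hit [17,34], descend [11, 12]
  N11 x:[6,35] y:[17,59] z:[5,34] -> hit [17,34], descend [2, 3]
    N2 x:[8,29] y:[48,59] z:[5,26] -> miss, prune
    N3 x:[6,35] y:[17,38] z:[11,34] -> hit [17,34], descend [5, 10]
      N5 x:[6,35] y:[17,25] z:[11,19] -> hit [17,19] leaf, test {P6(miss), P8(miss), P17(miss)}
      N10 x:[8,34] y:[20,38] z:[22,34] -> hit [22,34] leaf, test {P0(miss), P1@t=32, P4(miss)}
  N12 x:[3,45] y:[21,42] z:[-7,9] -> miss, prune

order=[0, 11, 2, 3, 5, 10, 12]  |boxes|=7  |leaves|=2  hit=P1

== RESULT ==
2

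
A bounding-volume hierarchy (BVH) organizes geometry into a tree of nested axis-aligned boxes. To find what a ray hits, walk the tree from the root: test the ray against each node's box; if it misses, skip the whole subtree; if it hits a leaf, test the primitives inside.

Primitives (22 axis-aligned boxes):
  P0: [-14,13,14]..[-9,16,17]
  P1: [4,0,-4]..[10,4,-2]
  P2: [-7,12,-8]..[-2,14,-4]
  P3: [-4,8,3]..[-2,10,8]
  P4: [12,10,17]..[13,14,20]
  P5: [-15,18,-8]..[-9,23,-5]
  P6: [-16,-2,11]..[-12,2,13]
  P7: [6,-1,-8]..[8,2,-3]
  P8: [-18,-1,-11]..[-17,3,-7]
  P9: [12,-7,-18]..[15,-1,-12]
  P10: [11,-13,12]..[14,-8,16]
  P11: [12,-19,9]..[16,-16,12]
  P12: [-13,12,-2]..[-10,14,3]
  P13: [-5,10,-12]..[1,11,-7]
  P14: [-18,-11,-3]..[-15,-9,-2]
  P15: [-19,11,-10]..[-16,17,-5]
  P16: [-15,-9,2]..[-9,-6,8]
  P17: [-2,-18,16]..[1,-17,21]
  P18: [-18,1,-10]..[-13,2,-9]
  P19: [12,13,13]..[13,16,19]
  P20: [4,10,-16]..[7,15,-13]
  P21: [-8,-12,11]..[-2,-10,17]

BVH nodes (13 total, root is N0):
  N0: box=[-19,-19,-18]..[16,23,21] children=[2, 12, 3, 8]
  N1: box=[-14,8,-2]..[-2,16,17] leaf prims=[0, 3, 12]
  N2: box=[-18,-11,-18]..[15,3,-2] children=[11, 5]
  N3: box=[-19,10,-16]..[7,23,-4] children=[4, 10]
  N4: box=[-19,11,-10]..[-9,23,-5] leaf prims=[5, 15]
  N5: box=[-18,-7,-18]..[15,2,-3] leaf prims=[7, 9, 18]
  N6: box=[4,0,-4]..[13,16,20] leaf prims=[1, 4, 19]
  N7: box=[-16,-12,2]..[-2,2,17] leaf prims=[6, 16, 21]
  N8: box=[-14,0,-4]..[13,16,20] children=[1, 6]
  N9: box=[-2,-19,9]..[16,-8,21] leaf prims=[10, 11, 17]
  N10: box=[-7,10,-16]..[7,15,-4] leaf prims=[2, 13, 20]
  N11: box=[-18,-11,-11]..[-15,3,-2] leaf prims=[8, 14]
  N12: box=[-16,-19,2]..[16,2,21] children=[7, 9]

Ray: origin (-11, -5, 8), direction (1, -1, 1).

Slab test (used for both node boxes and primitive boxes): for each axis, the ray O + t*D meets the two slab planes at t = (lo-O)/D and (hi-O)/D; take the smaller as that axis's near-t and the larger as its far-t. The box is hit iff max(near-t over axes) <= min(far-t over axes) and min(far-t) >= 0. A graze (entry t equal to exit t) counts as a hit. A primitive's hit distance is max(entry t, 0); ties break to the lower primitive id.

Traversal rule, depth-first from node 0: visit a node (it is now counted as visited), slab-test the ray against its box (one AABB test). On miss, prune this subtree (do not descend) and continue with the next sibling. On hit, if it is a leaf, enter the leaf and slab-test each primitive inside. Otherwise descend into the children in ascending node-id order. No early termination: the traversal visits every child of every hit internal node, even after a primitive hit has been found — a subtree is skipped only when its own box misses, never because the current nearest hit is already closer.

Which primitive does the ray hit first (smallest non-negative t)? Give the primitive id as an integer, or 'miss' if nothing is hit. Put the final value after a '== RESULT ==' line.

Traverse from the root:
N0 x:[-8,27] y:[-28,14] z:[-26,13] -> hit [-8,13], descend [2, 3, 8, 12]
  N2 x:[-7,26] y:[-8,6] z:[-26,-10] -> miss, prune
  N3 x:[-8,18] y:[-28,-15] z:[-24,-12] -> miss, prune
  N8 x:[-3,24] y:[-21,-5] z:[-12,12] -> miss, prune
  N12 x:[-5,27] y:[-7,14] z:[-6,13] -> hit [-5,13], descend [7, 9]
    N7 x:[-5,9] y:[-7,7] z:[-6,9] -> hit [-5,7] leaf, test {P6(miss), P16(miss), P21@t=5}
    N9 x:[9,27] y:[3,14] z:[1,13] -> hit [9,13] leaf, test {P10(miss), P11(miss), P17@t=12}

order=[0, 2, 3, 8, 12, 7, 9]  |boxes|=7  |leaves|=2  hit=P21

== RESULT ==
21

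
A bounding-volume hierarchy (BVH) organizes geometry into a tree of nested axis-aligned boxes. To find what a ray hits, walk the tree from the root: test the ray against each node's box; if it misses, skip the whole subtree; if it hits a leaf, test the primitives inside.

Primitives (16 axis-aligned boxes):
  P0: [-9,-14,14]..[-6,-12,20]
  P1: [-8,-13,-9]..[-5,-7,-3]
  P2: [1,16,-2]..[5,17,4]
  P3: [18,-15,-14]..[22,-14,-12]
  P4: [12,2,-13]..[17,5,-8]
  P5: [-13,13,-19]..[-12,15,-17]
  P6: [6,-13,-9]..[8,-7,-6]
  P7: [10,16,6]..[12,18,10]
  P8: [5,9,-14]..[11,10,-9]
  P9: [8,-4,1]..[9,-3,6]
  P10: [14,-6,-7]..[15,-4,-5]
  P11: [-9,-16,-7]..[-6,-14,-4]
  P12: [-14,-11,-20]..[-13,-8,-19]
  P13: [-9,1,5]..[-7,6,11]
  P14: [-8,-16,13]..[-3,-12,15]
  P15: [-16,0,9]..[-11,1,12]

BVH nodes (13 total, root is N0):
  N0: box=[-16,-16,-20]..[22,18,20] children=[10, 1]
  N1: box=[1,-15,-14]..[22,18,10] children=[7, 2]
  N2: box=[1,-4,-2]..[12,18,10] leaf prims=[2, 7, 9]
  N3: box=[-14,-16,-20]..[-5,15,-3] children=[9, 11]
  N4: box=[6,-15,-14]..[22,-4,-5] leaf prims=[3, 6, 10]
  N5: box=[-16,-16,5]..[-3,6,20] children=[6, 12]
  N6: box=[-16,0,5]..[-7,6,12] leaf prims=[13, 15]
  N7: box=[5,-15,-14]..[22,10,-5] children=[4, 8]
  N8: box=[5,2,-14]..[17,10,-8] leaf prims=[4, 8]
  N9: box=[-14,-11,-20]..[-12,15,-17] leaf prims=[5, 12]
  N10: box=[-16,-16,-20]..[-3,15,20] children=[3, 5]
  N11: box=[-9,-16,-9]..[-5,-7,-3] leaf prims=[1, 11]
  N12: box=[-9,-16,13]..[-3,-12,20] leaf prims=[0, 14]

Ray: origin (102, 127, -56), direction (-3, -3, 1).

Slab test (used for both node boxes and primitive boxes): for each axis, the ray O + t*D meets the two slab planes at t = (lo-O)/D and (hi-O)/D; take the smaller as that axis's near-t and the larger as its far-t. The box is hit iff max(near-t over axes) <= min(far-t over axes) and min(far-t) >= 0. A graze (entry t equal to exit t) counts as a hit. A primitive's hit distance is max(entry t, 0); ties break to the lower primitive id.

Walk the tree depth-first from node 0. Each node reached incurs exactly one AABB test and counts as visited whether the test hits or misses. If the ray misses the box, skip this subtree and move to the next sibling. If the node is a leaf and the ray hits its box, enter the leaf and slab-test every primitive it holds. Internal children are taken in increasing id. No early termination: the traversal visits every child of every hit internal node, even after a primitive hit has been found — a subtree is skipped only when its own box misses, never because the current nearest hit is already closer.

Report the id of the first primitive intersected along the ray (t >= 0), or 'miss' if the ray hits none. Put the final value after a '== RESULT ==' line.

Walk:
N0 x:[80/3,118/3] y:[109/3,143/3] z:[36,76] -> hit [109/3,118/3], descend [1, 10]
  N1 x:[80/3,101/3] y:[109/3,142/3] z:[42,66] -> miss, prune
  N10 x:[35,118/3] y:[112/3,143/3] z:[36,76] -> hit [112/3,118/3], descend [3, 5]
    N3 x:[107/3,116/3] y:[112/3,143/3] z:[36,53] -> hit [112/3,116/3], descend [9, 11]
      N9 x:[38,116/3] y:[112/3,46] z:[36,39] -> hit [38,116/3] leaf, test {P5@t=38, P12(miss)}
      N11 x:[107/3,37] y:[134/3,143/3] z:[47,53] -> miss, prune
    N5 x:[35,118/3] y:[121/3,143/3] z:[61,76] -> miss, prune

order=[0, 1, 10, 3, 9, 11, 5]  |boxes|=7  |leaves|=1  hit=P5

== RESULT ==
5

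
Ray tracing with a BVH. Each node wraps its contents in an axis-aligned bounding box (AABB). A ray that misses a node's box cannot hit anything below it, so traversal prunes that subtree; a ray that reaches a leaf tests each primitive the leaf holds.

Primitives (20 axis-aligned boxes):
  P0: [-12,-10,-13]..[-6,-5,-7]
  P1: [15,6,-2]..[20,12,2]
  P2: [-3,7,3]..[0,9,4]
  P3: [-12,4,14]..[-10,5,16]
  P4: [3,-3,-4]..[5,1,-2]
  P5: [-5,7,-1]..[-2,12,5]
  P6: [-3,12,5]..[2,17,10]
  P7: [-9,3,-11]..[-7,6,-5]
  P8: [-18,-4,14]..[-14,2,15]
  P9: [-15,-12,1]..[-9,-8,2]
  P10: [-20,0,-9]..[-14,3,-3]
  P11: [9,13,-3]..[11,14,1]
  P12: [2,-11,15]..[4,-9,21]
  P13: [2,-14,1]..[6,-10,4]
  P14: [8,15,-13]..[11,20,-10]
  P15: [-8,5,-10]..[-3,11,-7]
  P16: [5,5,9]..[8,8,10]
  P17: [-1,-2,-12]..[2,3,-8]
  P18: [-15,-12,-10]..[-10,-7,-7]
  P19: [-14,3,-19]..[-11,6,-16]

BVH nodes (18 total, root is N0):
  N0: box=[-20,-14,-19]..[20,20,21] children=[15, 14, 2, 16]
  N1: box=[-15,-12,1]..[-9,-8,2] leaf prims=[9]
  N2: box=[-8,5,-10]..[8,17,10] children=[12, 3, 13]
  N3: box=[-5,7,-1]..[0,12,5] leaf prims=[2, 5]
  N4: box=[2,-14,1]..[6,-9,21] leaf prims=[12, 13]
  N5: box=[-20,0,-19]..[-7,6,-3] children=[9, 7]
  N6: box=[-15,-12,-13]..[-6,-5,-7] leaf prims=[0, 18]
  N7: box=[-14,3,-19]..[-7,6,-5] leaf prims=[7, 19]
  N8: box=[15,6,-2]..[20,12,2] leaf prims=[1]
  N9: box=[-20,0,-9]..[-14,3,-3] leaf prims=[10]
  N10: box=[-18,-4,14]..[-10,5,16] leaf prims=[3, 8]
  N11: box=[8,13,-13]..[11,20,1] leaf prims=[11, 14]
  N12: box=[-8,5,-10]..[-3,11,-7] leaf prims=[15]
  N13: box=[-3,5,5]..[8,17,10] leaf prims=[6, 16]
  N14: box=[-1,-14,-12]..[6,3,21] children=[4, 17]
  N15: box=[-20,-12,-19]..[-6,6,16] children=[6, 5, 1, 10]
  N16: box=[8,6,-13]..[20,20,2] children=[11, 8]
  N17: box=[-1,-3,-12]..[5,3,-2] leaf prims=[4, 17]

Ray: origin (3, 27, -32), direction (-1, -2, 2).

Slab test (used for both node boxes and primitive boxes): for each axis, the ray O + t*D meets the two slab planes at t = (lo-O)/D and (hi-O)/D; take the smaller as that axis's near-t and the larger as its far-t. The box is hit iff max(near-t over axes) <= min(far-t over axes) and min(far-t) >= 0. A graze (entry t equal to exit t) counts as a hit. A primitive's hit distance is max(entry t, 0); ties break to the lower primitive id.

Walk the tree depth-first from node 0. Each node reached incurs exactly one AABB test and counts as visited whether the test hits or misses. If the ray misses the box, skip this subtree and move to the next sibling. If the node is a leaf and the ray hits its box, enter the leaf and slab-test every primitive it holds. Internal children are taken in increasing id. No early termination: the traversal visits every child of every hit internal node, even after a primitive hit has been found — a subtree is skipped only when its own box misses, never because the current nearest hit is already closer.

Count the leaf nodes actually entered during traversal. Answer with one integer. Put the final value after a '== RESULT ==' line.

Walk:
N0 x:[-17,23] y:[7/2,41/2] z:[13/2,53/2] -> hit [13/2,41/2], descend [2, 14, 15, 16]
  N2 x:[-5,11] y:[5,11] z:[11,21] -> hit [11,11], descend [3, 12, 13]
    N3 x:[3,8] y:[15/2,10] z:[31/2,37/2] -> miss, prune
    N12 x:[6,11] y:[8,11] z:[11,25/2] -> hit [11,11] leaf, test {P15@t=11}
    N13 x:[-5,6] y:[5,11] z:[37/2,21] -> miss, prune
  N14 x:[-3,4] y:[12,41/2] z:[10,53/2] -> miss, prune
  N15 x:[9,23] y:[21/2,39/2] z:[13/2,24] -> hit [21/2,39/2], descend [1, 5, 6, 10]
    N1 x:[12,18] y:[35/2,39/2] z:[33/2,17] -> miss, prune
    N5 x:[10,23] y:[21/2,27/2] z:[13/2,29/2] -> hit [21/2,27/2], descend [7, 9]
      N7 x:[10,17] y:[21/2,12] z:[13/2,27/2] -> hit [21/2,12] leaf, test {P7@t=21/2, P19(miss)}
      N9 x:[17,23] y:[12,27/2] z:[23/2,29/2] -> miss, prune
    N6 x:[9,18] y:[16,39/2] z:[19/2,25/2] -> miss, prune
    N10 x:[13,21] y:[11,31/2] z:[23,24] -> miss, prune
  N16 x:[-17,-5] y:[7/2,21/2] z:[19/2,17] -> miss, prune

14 AABB tests over nodes [0, 2, 3, 12, 13, 14, 15, 1, 5, 7, 9, 6, 10, 16]; 2 leaves entered; closest P7.

== RESULT ==
2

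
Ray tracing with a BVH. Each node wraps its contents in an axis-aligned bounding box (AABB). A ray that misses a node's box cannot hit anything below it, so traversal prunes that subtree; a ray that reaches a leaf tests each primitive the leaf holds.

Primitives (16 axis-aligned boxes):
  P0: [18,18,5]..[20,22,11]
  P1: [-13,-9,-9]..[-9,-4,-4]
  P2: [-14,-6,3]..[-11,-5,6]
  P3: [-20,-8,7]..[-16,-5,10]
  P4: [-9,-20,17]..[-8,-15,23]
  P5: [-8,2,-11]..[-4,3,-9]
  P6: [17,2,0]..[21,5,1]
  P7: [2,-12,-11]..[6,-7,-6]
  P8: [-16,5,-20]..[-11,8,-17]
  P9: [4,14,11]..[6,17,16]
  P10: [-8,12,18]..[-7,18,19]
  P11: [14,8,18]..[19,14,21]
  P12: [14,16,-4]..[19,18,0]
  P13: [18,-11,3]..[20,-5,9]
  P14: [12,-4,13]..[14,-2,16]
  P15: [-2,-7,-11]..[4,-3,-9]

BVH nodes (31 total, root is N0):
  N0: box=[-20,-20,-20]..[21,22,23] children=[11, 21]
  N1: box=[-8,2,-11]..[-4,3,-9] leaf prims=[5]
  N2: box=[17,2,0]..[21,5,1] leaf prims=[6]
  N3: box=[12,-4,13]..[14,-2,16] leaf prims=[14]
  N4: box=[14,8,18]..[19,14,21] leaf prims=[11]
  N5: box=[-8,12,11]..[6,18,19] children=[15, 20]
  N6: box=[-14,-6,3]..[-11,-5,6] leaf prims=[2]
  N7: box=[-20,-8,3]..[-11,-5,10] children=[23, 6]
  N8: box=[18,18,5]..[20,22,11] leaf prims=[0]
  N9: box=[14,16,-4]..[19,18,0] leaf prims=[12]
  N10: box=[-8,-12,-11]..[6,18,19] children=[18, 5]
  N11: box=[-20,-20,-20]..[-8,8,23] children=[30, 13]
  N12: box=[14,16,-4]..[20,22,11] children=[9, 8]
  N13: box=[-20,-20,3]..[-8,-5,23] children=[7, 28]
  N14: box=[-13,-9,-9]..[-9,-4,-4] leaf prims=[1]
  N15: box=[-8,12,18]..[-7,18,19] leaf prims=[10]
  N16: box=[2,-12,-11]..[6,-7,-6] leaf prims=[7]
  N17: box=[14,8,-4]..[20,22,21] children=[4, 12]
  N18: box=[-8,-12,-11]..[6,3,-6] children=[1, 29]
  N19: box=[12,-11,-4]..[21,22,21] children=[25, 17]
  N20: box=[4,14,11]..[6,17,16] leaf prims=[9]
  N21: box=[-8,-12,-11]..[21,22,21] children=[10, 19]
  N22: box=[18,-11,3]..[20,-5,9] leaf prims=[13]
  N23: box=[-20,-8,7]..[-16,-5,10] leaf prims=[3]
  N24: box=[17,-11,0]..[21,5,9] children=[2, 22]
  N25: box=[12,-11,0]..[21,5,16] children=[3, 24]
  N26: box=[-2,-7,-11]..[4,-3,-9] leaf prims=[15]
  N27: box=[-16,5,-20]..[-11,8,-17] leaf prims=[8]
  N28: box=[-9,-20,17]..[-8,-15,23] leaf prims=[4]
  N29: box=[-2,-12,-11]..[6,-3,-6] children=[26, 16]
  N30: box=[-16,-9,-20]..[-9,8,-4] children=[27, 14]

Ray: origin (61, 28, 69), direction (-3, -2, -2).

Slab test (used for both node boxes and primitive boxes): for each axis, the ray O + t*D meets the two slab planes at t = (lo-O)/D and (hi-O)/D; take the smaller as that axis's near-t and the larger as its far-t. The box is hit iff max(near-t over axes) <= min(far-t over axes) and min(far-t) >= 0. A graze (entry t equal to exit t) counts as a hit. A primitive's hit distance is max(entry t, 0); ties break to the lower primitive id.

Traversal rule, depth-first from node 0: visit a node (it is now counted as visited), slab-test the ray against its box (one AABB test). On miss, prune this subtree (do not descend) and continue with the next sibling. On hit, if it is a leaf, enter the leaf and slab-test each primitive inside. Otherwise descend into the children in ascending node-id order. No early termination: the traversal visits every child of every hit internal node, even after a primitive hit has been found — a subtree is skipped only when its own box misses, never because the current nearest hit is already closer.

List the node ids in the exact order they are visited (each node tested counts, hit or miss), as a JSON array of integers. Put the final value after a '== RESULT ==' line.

Traverse from the root:
N0 x:[40/3,27] y:[3,24] z:[23,89/2] -> hit [23,24], descend [11, 21]
  N11 x:[23,27] y:[10,24] z:[23,89/2] -> hit [23,24], descend [13, 30]
    N13 x:[23,27] y:[33/2,24] z:[23,33] -> hit [23,24], descend [7, 28]
      N7 x:[24,27] y:[33/2,18] z:[59/2,33] -> miss, prune
      N28 x:[23,70/3] y:[43/2,24] z:[23,26] -> hit [23,70/3] leaf, test {P4@t=23}
    N30 x:[70/3,77/3] y:[10,37/2] z:[73/2,89/2] -> miss, prune
  N21 x:[40/3,23] y:[3,20] z:[24,40] -> miss, prune

order=[0, 11, 13, 7, 28, 30, 21]  |boxes|=7  |leaves|=1  hit=P4

== RESULT ==
[0, 11, 13, 7, 28, 30, 21]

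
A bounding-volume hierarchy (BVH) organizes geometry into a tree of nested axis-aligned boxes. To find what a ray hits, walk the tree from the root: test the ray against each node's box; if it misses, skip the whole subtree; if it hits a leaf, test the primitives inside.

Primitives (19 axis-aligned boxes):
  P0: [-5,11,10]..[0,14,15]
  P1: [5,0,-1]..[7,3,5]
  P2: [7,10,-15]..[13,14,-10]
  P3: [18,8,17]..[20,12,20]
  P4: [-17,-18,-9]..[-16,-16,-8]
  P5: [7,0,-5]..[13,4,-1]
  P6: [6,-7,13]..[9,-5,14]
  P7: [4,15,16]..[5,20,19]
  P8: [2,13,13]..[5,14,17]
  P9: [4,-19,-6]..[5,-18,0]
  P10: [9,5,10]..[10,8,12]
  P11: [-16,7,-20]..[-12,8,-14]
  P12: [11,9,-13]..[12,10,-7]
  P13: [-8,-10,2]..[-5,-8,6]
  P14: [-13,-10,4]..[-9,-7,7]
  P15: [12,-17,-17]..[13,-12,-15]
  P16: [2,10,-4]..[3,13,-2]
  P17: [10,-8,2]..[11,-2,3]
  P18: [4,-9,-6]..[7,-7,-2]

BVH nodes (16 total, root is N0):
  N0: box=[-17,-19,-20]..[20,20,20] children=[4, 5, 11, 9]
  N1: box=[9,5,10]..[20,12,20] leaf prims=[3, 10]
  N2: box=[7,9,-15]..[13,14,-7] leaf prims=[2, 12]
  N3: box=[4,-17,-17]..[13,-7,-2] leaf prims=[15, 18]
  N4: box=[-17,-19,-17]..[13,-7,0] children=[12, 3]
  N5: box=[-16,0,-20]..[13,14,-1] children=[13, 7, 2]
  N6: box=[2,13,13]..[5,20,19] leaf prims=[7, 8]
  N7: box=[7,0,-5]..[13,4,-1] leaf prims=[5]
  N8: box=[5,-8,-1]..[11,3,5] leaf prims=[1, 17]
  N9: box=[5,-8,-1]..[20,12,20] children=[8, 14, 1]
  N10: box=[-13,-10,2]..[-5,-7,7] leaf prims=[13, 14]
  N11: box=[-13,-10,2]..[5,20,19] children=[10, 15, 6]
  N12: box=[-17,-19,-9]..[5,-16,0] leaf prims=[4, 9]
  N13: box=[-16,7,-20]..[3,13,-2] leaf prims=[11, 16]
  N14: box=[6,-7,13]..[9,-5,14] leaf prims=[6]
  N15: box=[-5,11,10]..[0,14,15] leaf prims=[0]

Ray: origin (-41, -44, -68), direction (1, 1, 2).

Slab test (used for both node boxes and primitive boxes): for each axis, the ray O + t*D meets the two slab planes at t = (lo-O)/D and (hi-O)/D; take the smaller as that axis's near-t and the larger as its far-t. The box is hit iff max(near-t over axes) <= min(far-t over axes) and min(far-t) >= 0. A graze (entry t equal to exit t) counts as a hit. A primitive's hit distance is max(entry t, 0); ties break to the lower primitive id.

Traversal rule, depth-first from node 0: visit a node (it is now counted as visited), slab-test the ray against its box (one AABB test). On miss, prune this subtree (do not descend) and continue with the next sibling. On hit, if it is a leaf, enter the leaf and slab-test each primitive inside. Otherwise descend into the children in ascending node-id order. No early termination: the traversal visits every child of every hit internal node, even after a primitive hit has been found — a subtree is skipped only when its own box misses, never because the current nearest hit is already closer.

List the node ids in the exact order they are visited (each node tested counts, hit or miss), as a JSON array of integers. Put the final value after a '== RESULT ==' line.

Walk:
N0 x:[24,61] y:[25,64] z:[24,44] -> hit [25,44], descend [4, 5, 9, 11]
  N4 x:[24,54] y:[25,37] z:[51/2,34] -> hit [51/2,34], descend [3, 12]
    N3 x:[45,54] y:[27,37] z:[51/2,33] -> miss, prune
    N12 x:[24,46] y:[25,28] z:[59/2,34] -> miss, prune
  N5 x:[25,54] y:[44,58] z:[24,67/2] -> miss, prune
  N9 x:[46,61] y:[36,56] z:[67/2,44] -> miss, prune
  N11 x:[28,46] y:[34,64] z:[35,87/2] -> hit [35,87/2], descend [6, 10, 15]
    N6 x:[43,46] y:[57,64] z:[81/2,87/2] -> miss, prune
    N10 x:[28,36] y:[34,37] z:[35,75/2] -> hit [35,36] leaf, test {P13@t=35, P14(miss)}
    N15 x:[36,41] y:[55,58] z:[39,83/2] -> miss, prune

10 AABB tests over nodes [0, 4, 3, 12, 5, 9, 11, 6, 10, 15]; 1 leaf entered; closest P13.

== RESULT ==
[0, 4, 3, 12, 5, 9, 11, 6, 10, 15]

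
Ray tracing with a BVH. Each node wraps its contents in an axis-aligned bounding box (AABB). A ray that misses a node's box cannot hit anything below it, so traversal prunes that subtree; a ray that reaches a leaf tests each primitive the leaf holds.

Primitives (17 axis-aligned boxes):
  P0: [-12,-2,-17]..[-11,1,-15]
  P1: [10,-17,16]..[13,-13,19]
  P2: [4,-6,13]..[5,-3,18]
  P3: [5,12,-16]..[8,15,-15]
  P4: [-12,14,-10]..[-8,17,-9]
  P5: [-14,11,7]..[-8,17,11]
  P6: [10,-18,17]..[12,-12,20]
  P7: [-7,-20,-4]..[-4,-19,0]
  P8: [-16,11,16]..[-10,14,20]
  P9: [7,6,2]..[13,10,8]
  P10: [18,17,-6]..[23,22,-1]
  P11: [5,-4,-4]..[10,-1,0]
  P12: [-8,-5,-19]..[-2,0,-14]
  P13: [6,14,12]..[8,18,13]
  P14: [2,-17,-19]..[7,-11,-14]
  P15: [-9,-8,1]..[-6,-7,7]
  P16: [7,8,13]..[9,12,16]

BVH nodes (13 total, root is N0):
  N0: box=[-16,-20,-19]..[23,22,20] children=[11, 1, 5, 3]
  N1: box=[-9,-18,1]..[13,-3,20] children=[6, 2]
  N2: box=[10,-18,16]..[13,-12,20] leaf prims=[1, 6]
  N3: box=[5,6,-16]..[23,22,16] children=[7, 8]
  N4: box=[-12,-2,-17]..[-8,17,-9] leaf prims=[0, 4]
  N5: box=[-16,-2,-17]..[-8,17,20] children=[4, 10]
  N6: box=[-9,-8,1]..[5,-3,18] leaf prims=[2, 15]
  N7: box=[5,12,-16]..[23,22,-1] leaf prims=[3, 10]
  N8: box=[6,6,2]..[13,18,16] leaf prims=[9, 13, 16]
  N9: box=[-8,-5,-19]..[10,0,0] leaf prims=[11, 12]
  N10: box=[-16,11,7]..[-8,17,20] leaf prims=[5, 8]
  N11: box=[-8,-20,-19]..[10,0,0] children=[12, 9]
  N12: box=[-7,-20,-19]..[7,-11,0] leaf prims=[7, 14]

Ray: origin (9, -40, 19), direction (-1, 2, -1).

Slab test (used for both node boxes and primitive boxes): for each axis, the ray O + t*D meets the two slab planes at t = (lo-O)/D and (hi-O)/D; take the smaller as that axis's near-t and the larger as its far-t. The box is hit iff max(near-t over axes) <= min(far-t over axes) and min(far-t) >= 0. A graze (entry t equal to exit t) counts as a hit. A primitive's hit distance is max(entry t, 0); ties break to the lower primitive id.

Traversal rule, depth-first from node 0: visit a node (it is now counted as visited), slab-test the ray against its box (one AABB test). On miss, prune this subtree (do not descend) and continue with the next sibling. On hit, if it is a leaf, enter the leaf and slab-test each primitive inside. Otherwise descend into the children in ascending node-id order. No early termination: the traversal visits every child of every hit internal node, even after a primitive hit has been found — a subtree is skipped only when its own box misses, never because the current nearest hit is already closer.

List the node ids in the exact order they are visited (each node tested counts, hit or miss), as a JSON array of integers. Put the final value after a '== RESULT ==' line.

Traverse from the root:
N0 x:[-14,25] y:[10,31] z:[-1,38] -> hit [10,25], descend [1, 3, 5, 11]
  N1 x:[-4,18] y:[11,37/2] z:[-1,18] -> hit [11,18], descend [2, 6]
    N2 x:[-4,-1] y:[11,14] z:[-1,3] -> miss, prune
    N6 x:[4,18] y:[16,37/2] z:[1,18] -> hit [16,18] leaf, test {P2(miss), P15@t=16}
  N3 x:[-14,4] y:[23,31] z:[3,35] -> miss, prune
  N5 x:[17,25] y:[19,57/2] z:[-1,36] -> hit [19,25], descend [4, 10]
    N4 x:[17,21] y:[19,57/2] z:[28,36] -> miss, prune
    N10 x:[17,25] y:[51/2,57/2] z:[-1,12] -> miss, prune
  N11 x:[-1,17] y:[10,20] z:[19,38] -> miss, prune

Visited [0, 1, 2, 6, 3, 5, 4, 10, 11]. Tests: 9 box, 1 leaf. Nearest: P15.

== RESULT ==
[0, 1, 2, 6, 3, 5, 4, 10, 11]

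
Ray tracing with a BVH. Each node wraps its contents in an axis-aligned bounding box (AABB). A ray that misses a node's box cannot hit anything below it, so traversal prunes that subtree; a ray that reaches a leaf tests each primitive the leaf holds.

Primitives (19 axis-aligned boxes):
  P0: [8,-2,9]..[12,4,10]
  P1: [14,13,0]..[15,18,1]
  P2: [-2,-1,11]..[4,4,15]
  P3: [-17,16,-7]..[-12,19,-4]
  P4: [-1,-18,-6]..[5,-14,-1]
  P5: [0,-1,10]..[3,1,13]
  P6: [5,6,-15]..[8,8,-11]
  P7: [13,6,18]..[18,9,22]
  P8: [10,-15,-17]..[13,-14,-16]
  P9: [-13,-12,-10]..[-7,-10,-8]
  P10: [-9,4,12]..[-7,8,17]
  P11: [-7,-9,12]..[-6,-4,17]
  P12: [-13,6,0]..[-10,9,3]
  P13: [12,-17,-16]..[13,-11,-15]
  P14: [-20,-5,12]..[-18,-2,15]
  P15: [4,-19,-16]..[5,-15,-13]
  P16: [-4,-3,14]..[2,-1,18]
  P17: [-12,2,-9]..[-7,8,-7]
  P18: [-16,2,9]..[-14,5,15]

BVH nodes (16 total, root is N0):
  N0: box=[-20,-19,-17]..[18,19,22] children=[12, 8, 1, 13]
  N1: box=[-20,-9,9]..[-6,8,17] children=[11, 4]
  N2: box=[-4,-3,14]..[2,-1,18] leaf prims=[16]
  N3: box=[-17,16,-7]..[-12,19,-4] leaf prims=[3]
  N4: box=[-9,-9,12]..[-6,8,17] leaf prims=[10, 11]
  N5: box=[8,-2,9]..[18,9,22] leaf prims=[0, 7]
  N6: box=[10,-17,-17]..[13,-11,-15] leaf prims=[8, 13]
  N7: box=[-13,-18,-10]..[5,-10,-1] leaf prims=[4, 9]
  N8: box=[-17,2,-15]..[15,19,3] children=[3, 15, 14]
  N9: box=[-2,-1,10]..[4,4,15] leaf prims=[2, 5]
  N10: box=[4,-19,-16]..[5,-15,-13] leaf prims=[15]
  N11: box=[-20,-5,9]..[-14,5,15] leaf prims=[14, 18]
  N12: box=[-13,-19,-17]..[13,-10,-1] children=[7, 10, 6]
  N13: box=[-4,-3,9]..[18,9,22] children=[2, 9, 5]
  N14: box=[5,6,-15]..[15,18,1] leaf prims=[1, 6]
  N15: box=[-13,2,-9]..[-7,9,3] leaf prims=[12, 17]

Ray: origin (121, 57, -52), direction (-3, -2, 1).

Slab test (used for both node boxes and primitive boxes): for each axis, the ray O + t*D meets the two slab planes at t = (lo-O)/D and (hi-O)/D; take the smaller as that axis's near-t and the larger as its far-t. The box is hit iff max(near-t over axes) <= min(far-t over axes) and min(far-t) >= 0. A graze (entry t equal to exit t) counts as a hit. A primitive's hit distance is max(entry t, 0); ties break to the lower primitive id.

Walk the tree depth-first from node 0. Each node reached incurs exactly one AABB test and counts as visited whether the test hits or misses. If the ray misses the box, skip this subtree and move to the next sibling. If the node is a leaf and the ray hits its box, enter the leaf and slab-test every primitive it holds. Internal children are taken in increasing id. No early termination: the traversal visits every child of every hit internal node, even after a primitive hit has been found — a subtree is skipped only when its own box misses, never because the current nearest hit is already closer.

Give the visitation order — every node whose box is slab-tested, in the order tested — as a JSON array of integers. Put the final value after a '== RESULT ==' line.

Walk:
N0 x:[103/3,47] y:[19,38] z:[35,74] -> hit [35,38], descend [1, 8, 12, 13]
  N1 x:[127/3,47] y:[49/2,33] z:[61,69] -> miss, prune
  N8 x:[106/3,46] y:[19,55/2] z:[37,55] -> miss, prune
  N12 x:[36,134/3] y:[67/2,38] z:[35,51] -> hit [36,38], descend [6, 7, 10]
    N6 x:[36,37] y:[34,37] z:[35,37] -> hit [36,37] leaf, test {P8@t=36, P13@t=36}
    N7 x:[116/3,134/3] y:[67/2,75/2] z:[42,51] -> miss, prune
    N10 x:[116/3,39] y:[36,38] z:[36,39] -> miss, prune
  N13 x:[103/3,125/3] y:[24,30] z:[61,74] -> miss, prune

Summary -> nodes [0, 1, 8, 12, 6, 7, 10, 13]; box-tests=8; leaf-entries=1; first=P8

== RESULT ==
[0, 1, 8, 12, 6, 7, 10, 13]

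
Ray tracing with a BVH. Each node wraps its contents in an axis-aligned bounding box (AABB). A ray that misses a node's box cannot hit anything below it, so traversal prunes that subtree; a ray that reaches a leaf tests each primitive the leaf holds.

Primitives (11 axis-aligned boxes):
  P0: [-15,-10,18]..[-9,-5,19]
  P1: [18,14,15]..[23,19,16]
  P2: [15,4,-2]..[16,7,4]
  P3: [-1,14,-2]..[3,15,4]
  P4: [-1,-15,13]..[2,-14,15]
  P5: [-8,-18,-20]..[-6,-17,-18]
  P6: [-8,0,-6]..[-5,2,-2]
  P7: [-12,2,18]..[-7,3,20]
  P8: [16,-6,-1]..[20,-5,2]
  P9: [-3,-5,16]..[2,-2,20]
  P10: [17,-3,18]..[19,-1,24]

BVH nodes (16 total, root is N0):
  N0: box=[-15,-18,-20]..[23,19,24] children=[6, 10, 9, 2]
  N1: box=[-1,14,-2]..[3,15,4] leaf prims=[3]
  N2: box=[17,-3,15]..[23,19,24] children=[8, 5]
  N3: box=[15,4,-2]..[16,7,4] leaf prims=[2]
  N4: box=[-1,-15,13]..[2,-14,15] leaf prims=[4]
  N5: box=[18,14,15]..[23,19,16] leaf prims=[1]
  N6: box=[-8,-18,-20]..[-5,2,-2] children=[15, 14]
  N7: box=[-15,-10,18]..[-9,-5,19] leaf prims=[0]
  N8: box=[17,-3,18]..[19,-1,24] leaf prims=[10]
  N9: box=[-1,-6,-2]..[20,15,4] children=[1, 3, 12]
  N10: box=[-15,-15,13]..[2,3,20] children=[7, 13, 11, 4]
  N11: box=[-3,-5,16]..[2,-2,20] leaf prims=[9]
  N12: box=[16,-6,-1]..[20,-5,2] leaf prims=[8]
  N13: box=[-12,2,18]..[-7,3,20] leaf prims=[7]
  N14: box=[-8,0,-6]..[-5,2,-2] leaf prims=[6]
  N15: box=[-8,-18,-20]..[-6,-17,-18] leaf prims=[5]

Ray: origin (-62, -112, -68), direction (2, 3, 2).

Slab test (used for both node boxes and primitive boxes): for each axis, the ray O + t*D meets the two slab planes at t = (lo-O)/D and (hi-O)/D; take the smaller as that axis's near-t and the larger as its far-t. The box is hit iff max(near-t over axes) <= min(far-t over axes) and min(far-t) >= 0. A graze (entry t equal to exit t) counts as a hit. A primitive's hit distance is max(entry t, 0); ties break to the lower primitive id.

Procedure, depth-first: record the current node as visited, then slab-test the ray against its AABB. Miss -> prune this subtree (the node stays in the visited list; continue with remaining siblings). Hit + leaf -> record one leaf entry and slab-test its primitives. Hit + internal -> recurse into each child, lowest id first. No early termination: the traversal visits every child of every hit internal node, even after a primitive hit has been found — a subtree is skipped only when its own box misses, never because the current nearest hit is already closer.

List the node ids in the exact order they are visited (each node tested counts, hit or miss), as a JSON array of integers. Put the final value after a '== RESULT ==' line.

Traverse from the root:
N0 x:[47/2,85/2] y:[94/3,131/3] z:[24,46] -> hit [94/3,85/2], descend [2, 6, 9, 10]
  N2 x:[79/2,85/2] y:[109/3,131/3] z:[83/2,46] -> hit [83/2,85/2], descend [5, 8]
    N5 x:[40,85/2] y:[42,131/3] z:[83/2,42] -> hit [42,42] leaf, test {P1@t=42}
    N8 x:[79/2,81/2] y:[109/3,37] z:[43,46] -> miss, prune
  N6 x:[27,57/2] y:[94/3,38] z:[24,33] -> miss, prune
  N9 x:[61/2,41] y:[106/3,127/3] z:[33,36] -> hit [106/3,36], descend [1, 3, 12]
    N1 x:[61/2,65/2] y:[42,127/3] z:[33,36] -> miss, prune
    N3 x:[77/2,39] y:[116/3,119/3] z:[33,36] -> miss, prune
    N12 x:[39,41] y:[106/3,107/3] z:[67/2,35] -> miss, prune
  N10 x:[47/2,32] y:[97/3,115/3] z:[81/2,44] -> miss, prune

order=[0, 2, 5, 8, 6, 9, 1, 3, 12, 10]  |boxes|=10  |leaves|=1  hit=P1

== RESULT ==
[0, 2, 5, 8, 6, 9, 1, 3, 12, 10]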